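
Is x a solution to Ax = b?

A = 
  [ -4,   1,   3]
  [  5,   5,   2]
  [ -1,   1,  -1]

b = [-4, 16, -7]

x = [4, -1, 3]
No

Ax = [-8, 21, -8] ≠ b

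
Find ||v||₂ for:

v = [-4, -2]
4.472

||v||₂ = √((-4)² + (-2)²) = √20 = 4.472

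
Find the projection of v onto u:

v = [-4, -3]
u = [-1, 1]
proj_u(v) = [-1/2, 1/2]

v·u = (-4)(-1) + (-3)(1) = 1
u·u = (-1)² + (1)² = 2
proj_u(v) = (v·u / u·u) × u = (1/2) × u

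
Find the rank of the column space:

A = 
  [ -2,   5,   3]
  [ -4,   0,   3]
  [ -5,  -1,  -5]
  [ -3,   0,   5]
Row reduce:
R2 → R2 - (2)·R1
R3 → R3 - (5/2)·R1
R4 → R4 - (3/2)·R1
R3 → R3 - (27/20)·R2
R4 → R4 - (3/4)·R2
R4 → R4 + (55/169)·R3
REF = 
  [     -2,       5,       3]
  [      0,     -10,      -3]
  [      0,       0, -169/20]
  [      0,       0,       0]
Pivot columns: 1, 2, 3 → 3 pivots.
dim(Col(A)) = number of pivot columns = 3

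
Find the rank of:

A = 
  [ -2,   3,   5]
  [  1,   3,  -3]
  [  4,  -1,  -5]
Row reduce:
R2 → R2 + (1/2)·R1
R3 → R3 + (2)·R1
R3 → R3 - (10/9)·R2
REF = 
  [  -2,    3,    5]
  [   0,  9/2, -1/2]
  [   0,    0, 50/9]
Pivot columns: 1, 2, 3 → 3 pivots.

rank(A) = 3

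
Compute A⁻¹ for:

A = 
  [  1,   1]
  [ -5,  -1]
det(A) = (1)(-1) - (1)(-5) = 4
For a 2×2 matrix, A⁻¹ = (1/det(A)) · [[d, -b], [-c, a]]
    = (1/4) · [[-1, -1], [5, 1]]

A⁻¹ = 
  [-1/4, -1/4]
  [ 5/4,  1/4]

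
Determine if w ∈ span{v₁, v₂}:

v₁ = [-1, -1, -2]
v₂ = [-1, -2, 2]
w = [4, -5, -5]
No

Form the augmented matrix and row-reduce:
[v₁|v₂|w] = 
  [ -1,  -1,   4]
  [ -1,  -2,  -5]
  [ -2,   2,  -5]
R2 → R2 - (1)·R1
R3 → R3 - (2)·R1
R3 → R3 + (4)·R2
REF = 
  [ -1,  -1,   4]
  [  0,  -1,  -9]
  [  0,   0, -49]

Row 3 reads [0 0 | -49], i.e. 0 = -49, so the system is inconsistent and w ∉ span{v₁, v₂}.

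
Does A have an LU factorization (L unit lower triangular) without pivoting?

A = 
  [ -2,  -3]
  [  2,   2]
Yes.
A[1,1] = -2 ≠ 0, so Gaussian elimination proceeds without a row swap: multiplier ℓ₂₁ = (2)/(-2) = -1, and U[2,2] = 2 - (-1)(-3) = -1.
L = 
  [  1,   0]
  [ -1,   1]
U = 
  [ -2,  -3]
  [  0,  -1]
Check row 2 of LU: [(-1)(-2), (-1)(-3) + (-1)] = [2, 2] = row 2 of A ✓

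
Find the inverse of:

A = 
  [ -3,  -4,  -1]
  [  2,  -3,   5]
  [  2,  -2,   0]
det(A) = (-3)·((-3)(0) - (5)(-2)) - (-4)·((2)(0) - (5)(2)) + (-1)·((2)(-2) - (-3)(2))
  = (-3)(10) - (-4)(-10) + (-1)(2)
  = -72
det(A) = -72 ≠ 0, so A is invertible.

Cofactors Cᵢⱼ = (-1)ⁱ⁺ʲ·Mᵢⱼ:
C = 
  [ 10,  10,   2]
  [  2,   2, -14]
  [-23,  13,  17]

adj(A) = Cᵀ:
adj(A) = 
  [ 10,   2, -23]
  [ 10,   2,  13]
  [  2, -14,  17]

A⁻¹ = (-1/72) · adj(A):
A⁻¹ = 
  [ -5/36,  -1/36,  23/72]
  [ -5/36,  -1/36, -13/72]
  [ -1/36,   7/36, -17/72]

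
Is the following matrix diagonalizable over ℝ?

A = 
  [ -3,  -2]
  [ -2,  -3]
Yes

tr(A) = -6, det(A) = 5
Characteristic polynomial: λ² - tr(A)λ + det(A) = λ² + 6λ + 5
λ² + 6λ + 5 = (λ + 5)(λ + 1)
Eigenvalues: -1, -5
λ=-5: alg. mult. = 1, geom. mult. = 2 - rank(A - (-5)I) = 2 - 1 = 1
λ=-1: alg. mult. = 1, geom. mult. = 2 - rank(A - (-1)I) = 2 - 1 = 1
Sum of geometric multiplicities equals n, so A has n independent eigenvectors.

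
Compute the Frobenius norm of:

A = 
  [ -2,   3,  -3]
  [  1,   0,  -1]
||A||_F = 4.899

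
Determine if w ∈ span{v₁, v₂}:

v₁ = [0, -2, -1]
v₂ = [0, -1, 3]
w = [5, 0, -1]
No

Form the augmented matrix and row-reduce:
[v₁|v₂|w] = 
  [  0,   0,   5]
  [ -2,  -1,   0]
  [ -1,   3,  -1]
Swap R1 ↔ R2
R3 → R3 - (1/2)·R1
Swap R2 ↔ R3
REF = 
  [ -2,  -1,   0]
  [  0, 7/2,  -1]
  [  0,   0,   5]

Row 3 reads [0 0 | 5], i.e. 0 = 5, so the system is inconsistent and w ∉ span{v₁, v₂}.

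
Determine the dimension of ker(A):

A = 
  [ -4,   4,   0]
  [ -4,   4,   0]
nullity(A) = 2

Row reduce:
R2 → R2 - (1)·R1
REF = 
  [ -4,   4,   0]
  [  0,   0,   0]
Pivot columns: 1 → 1 pivot.
rank(A) = 1, so nullity(A) = 3 - 1 = 2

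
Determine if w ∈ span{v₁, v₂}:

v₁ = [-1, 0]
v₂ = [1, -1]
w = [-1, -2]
Yes

Form the augmented matrix and row-reduce:
[v₁|v₂|w] = 
  [ -1,   1,  -1]
  [  0,  -1,  -2]
(already in echelon form — no row operations needed)

No row of the form [0 0 | nonzero], so the system is consistent. Back-substitution gives c₁ = 3, c₂ = 2: w = (3)·v₁ + (2)·v₂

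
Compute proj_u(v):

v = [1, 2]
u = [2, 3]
proj_u(v) = [16/13, 24/13]

v·u = (1)(2) + (2)(3) = 8
u·u = (2)² + (3)² = 13
proj_u(v) = (v·u / u·u) × u = (8/13) × u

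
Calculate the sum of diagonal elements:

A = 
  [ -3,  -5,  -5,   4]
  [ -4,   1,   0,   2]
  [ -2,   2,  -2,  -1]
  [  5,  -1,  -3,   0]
-4

tr(A) = -3 + 1 + -2 + 0 = -4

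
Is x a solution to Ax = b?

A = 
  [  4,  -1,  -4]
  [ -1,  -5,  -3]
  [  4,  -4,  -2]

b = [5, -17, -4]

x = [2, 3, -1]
No

Ax = [9, -14, -2] ≠ b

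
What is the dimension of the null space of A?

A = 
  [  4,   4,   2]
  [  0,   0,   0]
nullity(A) = 2

Row reduce:
(no row operations needed)
REF = 
  [  4,   4,   2]
  [  0,   0,   0]
Pivot columns: 1 → 1 pivot.
rank(A) = 1, so nullity(A) = 3 - 1 = 2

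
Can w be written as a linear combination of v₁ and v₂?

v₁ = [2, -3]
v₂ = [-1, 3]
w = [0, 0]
Yes

Form the augmented matrix and row-reduce:
[v₁|v₂|w] = 
  [  2,  -1,   0]
  [ -3,   3,   0]
R2 → R2 + (3/2)·R1
REF = 
  [  2,  -1,   0]
  [  0, 3/2,   0]

No row of the form [0 0 | nonzero], so the system is consistent. Back-substitution gives c₁ = 0, c₂ = 0: w = (0)·v₁ + (0)·v₂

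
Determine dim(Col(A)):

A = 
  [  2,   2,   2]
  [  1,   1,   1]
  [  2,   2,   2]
dim(Col(A)) = 1

Row reduce:
R2 → R2 - (1/2)·R1
R3 → R3 - (1)·R1
REF = 
  [  2,   2,   2]
  [  0,   0,   0]
  [  0,   0,   0]
Pivot columns: 1 → 1 pivot.
dim(Col(A)) = number of pivot columns = 1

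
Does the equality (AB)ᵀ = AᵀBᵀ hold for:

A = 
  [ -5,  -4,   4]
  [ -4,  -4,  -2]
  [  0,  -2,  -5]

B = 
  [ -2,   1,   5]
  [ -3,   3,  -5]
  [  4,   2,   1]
No

(AB)ᵀ = 
  [ 38,  12, -14]
  [ -9, -20, -16]
  [ -1,  -2,   5]

AᵀBᵀ = 
  [  6,   3, -28]
  [ -6,  10, -26]
  [-35,   7,   7]

The two matrices differ, so (AB)ᵀ ≠ AᵀBᵀ in general. The correct identity is (AB)ᵀ = BᵀAᵀ.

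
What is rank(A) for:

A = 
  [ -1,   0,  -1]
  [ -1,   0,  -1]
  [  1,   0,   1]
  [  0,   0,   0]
rank(A) = 1

Row reduce:
R2 → R2 - (1)·R1
R3 → R3 + (1)·R1
REF = 
  [ -1,   0,  -1]
  [  0,   0,   0]
  [  0,   0,   0]
  [  0,   0,   0]
Pivot columns: 1 → 1 pivot.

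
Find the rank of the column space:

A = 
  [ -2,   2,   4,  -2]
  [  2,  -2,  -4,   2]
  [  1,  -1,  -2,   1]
Row reduce:
R2 → R2 + (1)·R1
R3 → R3 + (1/2)·R1
REF = 
  [ -2,   2,   4,  -2]
  [  0,   0,   0,   0]
  [  0,   0,   0,   0]
Pivot columns: 1 → 1 pivot.
dim(Col(A)) = number of pivot columns = 1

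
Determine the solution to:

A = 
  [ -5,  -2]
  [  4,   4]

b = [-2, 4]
Row reduce the augmented matrix [A|b]:
R2 → R2 + (4/5)·R1
REF = 
  [  -5,   -2,   -2]
  [   0, 12/5, 12/5]

Back-substitution:
x₂ = (12/5) / (12/5) = 1
x₁ = (-2 - (-2)(1)) / (-5) = 0

x = [0, 1]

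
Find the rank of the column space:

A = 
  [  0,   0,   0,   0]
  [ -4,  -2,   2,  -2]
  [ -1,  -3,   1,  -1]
dim(Col(A)) = 2

Row reduce:
Swap R1 ↔ R2
R3 → R3 - (1/4)·R1
Swap R2 ↔ R3
REF = 
  [  -4,   -2,    2,   -2]
  [   0, -5/2,  1/2, -1/2]
  [   0,    0,    0,    0]
Pivot columns: 1, 2 → 2 pivots.
dim(Col(A)) = number of pivot columns = 2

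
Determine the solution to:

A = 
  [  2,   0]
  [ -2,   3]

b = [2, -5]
x = [1, -1]

Row reduce the augmented matrix [A|b]:
R2 → R2 + (1)·R1
REF = 
  [  2,   0,   2]
  [  0,   3,  -3]

Back-substitution:
x₂ = (-3) / 3 = -1
x₁ = (2 - (0)(-1)) / 2 = 1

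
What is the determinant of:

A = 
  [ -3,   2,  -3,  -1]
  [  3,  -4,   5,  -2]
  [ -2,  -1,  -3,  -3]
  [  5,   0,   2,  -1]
151

Cofactor expansion along row 1: det(A) = a₁₁M₁₁ - a₁₂M₁₂ + a₁₃M₁₃ - a₁₄M₁₄

M₁₁ = det[[-4, 5, -2]; [-1, -3, -3]; [0, 2, -1]]
  = (-4)·((-3)(-1) - (-3)(2)) - (5)·((-1)(-1) - (-3)(0)) + (-2)·((-1)(2) - (-3)(0))
  = (-4)(9) - (5)(1) + (-2)(-2)
  = -37
M₁₂ = det[[3, 5, -2]; [-2, -3, -3]; [5, 2, -1]]
  = (3)·((-3)(-1) - (-3)(2)) - (5)·((-2)(-1) - (-3)(5)) + (-2)·((-2)(2) - (-3)(5))
  = (3)(9) - (5)(17) + (-2)(11)
  = -80
M₁₃ = det[[3, -4, -2]; [-2, -1, -3]; [5, 0, -1]]
  = (3)·((-1)(-1) - (-3)(0)) - (-4)·((-2)(-1) - (-3)(5)) + (-2)·((-2)(0) - (-1)(5))
  = (3)(1) - (-4)(17) + (-2)(5)
  = 61
M₁₄ = det[[3, -4, 5]; [-2, -1, -3]; [5, 0, 2]]
  = (3)·((-1)(2) - (-3)(0)) - (-4)·((-2)(2) - (-3)(5)) + (5)·((-2)(0) - (-1)(5))
  = (3)(-2) - (-4)(11) + (5)(5)
  = 63

det(A) = (-3)(-37) - (2)(-80) + (-3)(61) - (-1)(63) = 151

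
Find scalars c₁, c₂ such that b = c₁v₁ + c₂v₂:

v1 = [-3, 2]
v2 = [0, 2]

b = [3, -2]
c1 = -1, c2 = 0

b = -1·v1 + 0·v2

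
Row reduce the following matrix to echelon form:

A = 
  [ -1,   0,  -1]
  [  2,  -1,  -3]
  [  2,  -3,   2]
Row operations:
R2 → R2 + (2)·R1
R3 → R3 + (2)·R1
R3 → R3 - (3)·R2

Resulting echelon form:
REF = 
  [ -1,   0,  -1]
  [  0,  -1,  -5]
  [  0,   0,  15]

Rank = 3 (number of non-zero pivot rows).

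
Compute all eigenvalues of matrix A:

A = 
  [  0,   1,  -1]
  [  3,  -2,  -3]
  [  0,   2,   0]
Characteristic polynomial: det(λI - A) = λ³ + 2λ² + 3λ + 6
Testing integer divisors of the constant term: p(-2) = 0, so (λ + 2) is a factor:
p(λ) = (λ + 2)(λ² + 3)
λ² + 3 = 0  ⇒  λ = (0 ± √((0)² - 4·(3)))/2 = (0 ± √(-12))/2
  = i√3,  -i√3

λ = -2, i√3, -i√3  (≈ -2, 0 + 1.732i, 0 - 1.732i)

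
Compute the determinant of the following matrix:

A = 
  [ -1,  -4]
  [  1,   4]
0

For a 2×2 matrix, det = ad - bc = (-1)(4) - (-4)(1) = 0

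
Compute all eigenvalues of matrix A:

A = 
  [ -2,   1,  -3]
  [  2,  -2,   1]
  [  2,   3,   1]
λ = -4, (1 + i√19)/2, (1 - i√19)/2  (≈ -4, 0.5 + 2.179i, 0.5 - 2.179i)

Characteristic polynomial: det(λI - A) = λ³ + 3λ² + λ + 20
Testing integer divisors of the constant term: p(-4) = 0, so (λ + 4) is a factor:
p(λ) = (λ + 4)(λ² - λ + 5)
λ² - λ + 5 = 0  ⇒  λ = (1 ± √((-1)² - 4·(5)))/2 = (1 ± √(-19))/2
  = (1 + i√19)/2,  (1 - i√19)/2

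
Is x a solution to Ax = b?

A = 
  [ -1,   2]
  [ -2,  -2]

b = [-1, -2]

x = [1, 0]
Yes

Ax = [-1, -2] = b ✓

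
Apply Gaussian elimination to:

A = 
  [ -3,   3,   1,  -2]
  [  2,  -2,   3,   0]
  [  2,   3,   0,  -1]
Row operations:
R2 → R2 + (2/3)·R1
R3 → R3 + (2/3)·R1
Swap R2 ↔ R3

Resulting echelon form:
REF = 
  [  -3,    3,    1,   -2]
  [   0,    5,  2/3, -7/3]
  [   0,    0, 11/3, -4/3]

Rank = 3 (number of non-zero pivot rows).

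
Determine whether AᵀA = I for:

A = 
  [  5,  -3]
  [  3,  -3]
No

AᵀA = 
  [ 34, -24]
  [-24,  18]
≠ I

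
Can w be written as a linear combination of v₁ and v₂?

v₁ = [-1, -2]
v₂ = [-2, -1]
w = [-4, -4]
Yes

Form the augmented matrix and row-reduce:
[v₁|v₂|w] = 
  [ -1,  -2,  -4]
  [ -2,  -1,  -4]
R2 → R2 - (2)·R1
REF = 
  [ -1,  -2,  -4]
  [  0,   3,   4]

No row of the form [0 0 | nonzero], so the system is consistent. Back-substitution gives c₁ = 4/3, c₂ = 4/3: w = (4/3)·v₁ + (4/3)·v₂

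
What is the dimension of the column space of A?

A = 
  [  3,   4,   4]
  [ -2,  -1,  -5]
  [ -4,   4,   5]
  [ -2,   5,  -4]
dim(Col(A)) = 3

Row reduce:
R2 → R2 + (2/3)·R1
R3 → R3 + (4/3)·R1
R4 → R4 + (2/3)·R1
R3 → R3 - (28/5)·R2
R4 → R4 - (23/5)·R2
R4 → R4 - (47/117)·R3
REF = 
  [    3,     4,     4]
  [    0,   5/3,  -7/3]
  [    0,     0, 117/5]
  [    0,     0,     0]
Pivot columns: 1, 2, 3 → 3 pivots.
dim(Col(A)) = number of pivot columns = 3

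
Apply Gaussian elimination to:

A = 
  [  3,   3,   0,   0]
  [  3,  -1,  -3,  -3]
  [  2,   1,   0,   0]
Row operations:
R2 → R2 - (1)·R1
R3 → R3 - (2/3)·R1
R3 → R3 - (1/4)·R2

Resulting echelon form:
REF = 
  [  3,   3,   0,   0]
  [  0,  -4,  -3,  -3]
  [  0,   0, 3/4, 3/4]

Rank = 3 (number of non-zero pivot rows).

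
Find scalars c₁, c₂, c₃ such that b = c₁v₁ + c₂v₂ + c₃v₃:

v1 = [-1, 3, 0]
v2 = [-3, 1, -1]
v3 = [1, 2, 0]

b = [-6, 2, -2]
c1 = 0, c2 = 2, c3 = 0

b = 0·v1 + 2·v2 + 0·v3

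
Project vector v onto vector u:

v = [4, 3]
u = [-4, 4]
proj_u(v) = [1/2, -1/2]

v·u = (4)(-4) + (3)(4) = -4
u·u = (-4)² + (4)² = 32
proj_u(v) = (v·u / u·u) × u = (-4/32) × u = (-1/8) × u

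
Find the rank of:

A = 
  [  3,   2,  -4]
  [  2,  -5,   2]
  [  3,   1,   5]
Row reduce:
R2 → R2 - (2/3)·R1
R3 → R3 - (1)·R1
R3 → R3 - (3/19)·R2
REF = 
  [     3,      2,     -4]
  [     0,  -19/3,   14/3]
  [     0,      0, 157/19]
Pivot columns: 1, 2, 3 → 3 pivots.

rank(A) = 3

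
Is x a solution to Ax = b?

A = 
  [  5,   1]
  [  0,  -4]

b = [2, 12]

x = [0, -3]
No

Ax = [-3, 12] ≠ b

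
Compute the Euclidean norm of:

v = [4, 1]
4.123

||v||₂ = √((4)² + (1)²) = √17 = 4.123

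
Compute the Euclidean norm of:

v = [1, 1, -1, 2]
2.646

||v||₂ = √((1)² + (1)² + (-1)² + (2)²) = √7 = 2.646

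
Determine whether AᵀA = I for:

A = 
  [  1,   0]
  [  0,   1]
Yes

AᵀA = 
  [  1,   0]
  [  0,   1]
= I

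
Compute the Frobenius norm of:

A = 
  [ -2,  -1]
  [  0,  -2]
||A||_F = 3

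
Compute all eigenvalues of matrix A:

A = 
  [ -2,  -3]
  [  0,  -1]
λ = -1, -2

tr(A) = -3, det(A) = 2
Characteristic polynomial: λ² - tr(A)λ + det(A) = λ² + 3λ + 2
λ² + 3λ + 2 = (λ + 2)(λ + 1)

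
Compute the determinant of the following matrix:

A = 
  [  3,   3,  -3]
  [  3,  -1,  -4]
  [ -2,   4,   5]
Cofactor expansion along row 1:
det(A) = (3)·((-1)(5) - (-4)(4)) - (3)·((3)(5) - (-4)(-2)) + (-3)·((3)(4) - (-1)(-2))
  = (3)(11) - (3)(7) + (-3)(10)
  = -18

det(A) = -18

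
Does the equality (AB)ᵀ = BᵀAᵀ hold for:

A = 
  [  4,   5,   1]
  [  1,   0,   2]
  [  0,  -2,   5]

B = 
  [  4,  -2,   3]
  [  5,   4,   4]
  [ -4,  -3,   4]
Yes

(AB)ᵀ = 
  [ 37,  -4, -30]
  [  9,  -8, -23]
  [ 36,  11,  12]

BᵀAᵀ = 
  [ 37,  -4, -30]
  [  9,  -8, -23]
  [ 36,  11,  12]

Both sides are equal — this is the standard identity (AB)ᵀ = BᵀAᵀ, which holds for all A, B.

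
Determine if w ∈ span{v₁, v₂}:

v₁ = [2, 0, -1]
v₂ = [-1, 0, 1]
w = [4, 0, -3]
Yes

Form the augmented matrix and row-reduce:
[v₁|v₂|w] = 
  [  2,  -1,   4]
  [  0,   0,   0]
  [ -1,   1,  -3]
R3 → R3 + (1/2)·R1
Swap R2 ↔ R3
REF = 
  [  2,  -1,   4]
  [  0, 1/2,  -1]
  [  0,   0,   0]

No row of the form [0 0 | nonzero], so the system is consistent. Back-substitution gives c₁ = 1, c₂ = -2: w = (1)·v₁ + (-2)·v₂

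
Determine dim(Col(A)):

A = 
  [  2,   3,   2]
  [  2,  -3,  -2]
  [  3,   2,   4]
dim(Col(A)) = 3

Row reduce:
R2 → R2 - (1)·R1
R3 → R3 - (3/2)·R1
R3 → R3 - (5/12)·R2
REF = 
  [  2,   3,   2]
  [  0,  -6,  -4]
  [  0,   0, 8/3]
Pivot columns: 1, 2, 3 → 3 pivots.
dim(Col(A)) = number of pivot columns = 3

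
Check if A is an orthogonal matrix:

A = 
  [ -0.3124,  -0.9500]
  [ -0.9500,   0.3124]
Yes

AᵀA = 
  [  1.0001,   0]
  [  0,   1.0001]
≈ I (equal to I up to the 4-dp rounding of the entries)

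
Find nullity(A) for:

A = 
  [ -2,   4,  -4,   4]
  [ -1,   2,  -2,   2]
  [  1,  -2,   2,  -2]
nullity(A) = 3

Row reduce:
R2 → R2 - (1/2)·R1
R3 → R3 + (1/2)·R1
REF = 
  [ -2,   4,  -4,   4]
  [  0,   0,   0,   0]
  [  0,   0,   0,   0]
Pivot columns: 1 → 1 pivot.
rank(A) = 1, so nullity(A) = 4 - 1 = 3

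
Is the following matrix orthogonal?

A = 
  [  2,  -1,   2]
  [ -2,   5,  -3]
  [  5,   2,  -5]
No

AᵀA = 
  [ 33,  -2, -15]
  [ -2,  30, -27]
  [-15, -27,  38]
≠ I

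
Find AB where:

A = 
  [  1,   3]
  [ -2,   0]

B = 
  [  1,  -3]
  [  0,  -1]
A is 2×2 and B is 2×2, so AB is 2×2. Each entry is (row of A)·(column of B):
AB[1,1] = (1)(1) + (3)(0) = 1
AB[1,2] = (1)(-3) + (3)(-1) = -6
AB[2,1] = (-2)(1) + (0)(0) = -2
AB[2,2] = (-2)(-3) + (0)(-1) = 6

AB = 
  [  1,  -6]
  [ -2,   6]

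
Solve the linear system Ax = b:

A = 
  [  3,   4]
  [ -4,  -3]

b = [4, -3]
x = [0, 1]

Row reduce the augmented matrix [A|b]:
R2 → R2 + (4/3)·R1
REF = 
  [  3,   4,   4]
  [  0, 7/3, 7/3]

Back-substitution:
x₂ = (7/3) / (7/3) = 1
x₁ = (4 - (4)(1)) / 3 = 0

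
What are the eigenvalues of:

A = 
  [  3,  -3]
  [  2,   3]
λ = 3 + i√6, 3 - i√6  (≈ 3 + 2.449i, 3 - 2.449i)

tr(A) = 6, det(A) = 15
Characteristic polynomial: λ² - tr(A)λ + det(A) = λ² - 6λ + 15
λ² - 6λ + 15 = 0  ⇒  λ = (6 ± √((-6)² - 4·(15)))/2 = (6 ± √(-24))/2
  = 3 + i√6,  3 - i√6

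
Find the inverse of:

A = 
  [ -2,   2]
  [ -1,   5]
det(A) = (-2)(5) - (2)(-1) = -8
For a 2×2 matrix, A⁻¹ = (1/det(A)) · [[d, -b], [-c, a]]
    = (-1/8) · [[5, -2], [1, -2]]

A⁻¹ = 
  [-5/8,  1/4]
  [-1/8,  1/4]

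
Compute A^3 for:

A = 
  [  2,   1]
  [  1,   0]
A² = A·A:
A²[1,1] = (2)(2) + (1)(1) = 5
A²[1,2] = (2)(1) + (1)(0) = 2
A²[2,1] = (1)(2) + (0)(1) = 2
A²[2,2] = (1)(1) + (0)(0) = 1
A² = 
  [  5,   2]
  [  2,   1]

A^3 = A^2·A:
A^3[1,1] = (5)(2) + (2)(1) = 12
A^3[1,2] = (5)(1) + (2)(0) = 5
A^3[2,1] = (2)(2) + (1)(1) = 5
A^3[2,2] = (2)(1) + (1)(0) = 2
A^3 = 
  [ 12,   5]
  [  5,   2]

Therefore
A^3 = 
  [ 12,   5]
  [  5,   2]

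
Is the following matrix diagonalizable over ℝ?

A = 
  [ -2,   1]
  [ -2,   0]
No

tr(A) = -2, det(A) = 2
Characteristic polynomial: λ² - tr(A)λ + det(A) = λ² + 2λ + 2
λ² + 2λ + 2 = 0  ⇒  λ = (-2 ± √((2)² - 4·(2)))/2 = (-2 ± √(-4))/2
  = -1 + i,  -1 - i
Eigenvalues: -1 + i, -1 - i  (≈ -1 + 1i, -1 - 1i)
Has complex eigenvalues (not diagonalizable over ℝ).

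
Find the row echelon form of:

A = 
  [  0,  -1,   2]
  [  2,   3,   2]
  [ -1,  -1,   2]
Row operations:
Swap R1 ↔ R2
R3 → R3 + (1/2)·R1
R3 → R3 + (1/2)·R2

Resulting echelon form:
REF = 
  [  2,   3,   2]
  [  0,  -1,   2]
  [  0,   0,   4]

Rank = 3 (number of non-zero pivot rows).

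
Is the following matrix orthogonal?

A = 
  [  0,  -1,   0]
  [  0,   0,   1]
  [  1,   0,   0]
Yes

AᵀA = 
  [  1,   0,   0]
  [  0,   1,   0]
  [  0,   0,   1]
= I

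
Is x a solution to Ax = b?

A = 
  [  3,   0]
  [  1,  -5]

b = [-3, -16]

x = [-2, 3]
No

Ax = [-6, -17] ≠ b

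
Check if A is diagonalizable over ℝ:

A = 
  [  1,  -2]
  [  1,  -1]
No

tr(A) = 0, det(A) = 1
Characteristic polynomial: λ² - tr(A)λ + det(A) = λ² + 1
λ² + 1 = 0  ⇒  λ = (0 ± √((0)² - 4·(1)))/2 = (0 ± √(-4))/2
  = i,  -i
Eigenvalues: i, -i  (≈ 0 + 1i, 0 - 1i)
Has complex eigenvalues (not diagonalizable over ℝ).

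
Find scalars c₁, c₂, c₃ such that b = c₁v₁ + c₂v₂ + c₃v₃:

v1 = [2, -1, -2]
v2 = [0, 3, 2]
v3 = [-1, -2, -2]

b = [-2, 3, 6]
c1 = -2, c2 = -1, c3 = -2

b = -2·v1 + -1·v2 + -2·v3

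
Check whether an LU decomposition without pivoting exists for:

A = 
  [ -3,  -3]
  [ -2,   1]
Yes.
A[1,1] = -3 ≠ 0, so Gaussian elimination proceeds without a row swap: multiplier ℓ₂₁ = (-2)/(-3) = 2/3, and U[2,2] = 1 - (2/3)(-3) = 3.
L = 
  [  1,   0]
  [2/3,   1]
U = 
  [ -3,  -3]
  [  0,   3]
Check row 2 of LU: [(2/3)(-3), (2/3)(-3) + 3] = [-2, 1] = row 2 of A ✓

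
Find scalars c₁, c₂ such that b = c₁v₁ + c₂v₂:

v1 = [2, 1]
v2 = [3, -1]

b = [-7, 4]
c1 = 1, c2 = -3

b = 1·v1 + -3·v2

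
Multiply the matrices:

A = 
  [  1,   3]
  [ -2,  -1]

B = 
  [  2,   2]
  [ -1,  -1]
AB = 
  [ -1,  -1]
  [ -3,  -3]

A is 2×2 and B is 2×2, so AB is 2×2. Each entry is (row of A)·(column of B):
AB[1,1] = (1)(2) + (3)(-1) = -1
AB[1,2] = (1)(2) + (3)(-1) = -1
AB[2,1] = (-2)(2) + (-1)(-1) = -3
AB[2,2] = (-2)(2) + (-1)(-1) = -3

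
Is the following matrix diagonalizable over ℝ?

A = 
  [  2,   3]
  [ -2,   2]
No

tr(A) = 4, det(A) = 10
Characteristic polynomial: λ² - tr(A)λ + det(A) = λ² - 4λ + 10
λ² - 4λ + 10 = 0  ⇒  λ = (4 ± √((-4)² - 4·(10)))/2 = (4 ± √(-24))/2
  = 2 + i√6,  2 - i√6
Eigenvalues: 2 + i√6, 2 - i√6  (≈ 2 + 2.449i, 2 - 2.449i)
Has complex eigenvalues (not diagonalizable over ℝ).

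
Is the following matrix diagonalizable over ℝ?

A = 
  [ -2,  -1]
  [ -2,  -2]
Yes

tr(A) = -4, det(A) = 2
Characteristic polynomial: λ² - tr(A)λ + det(A) = λ² + 4λ + 2
λ² + 4λ + 2 = 0  ⇒  λ = (-4 ± √((4)² - 4·(2)))/2 = (-4 ± √(8))/2
  = -2 + √2,  -2 - √2
Eigenvalues: -2 + √2, -2 - √2  (≈ -0.5858, -3.414)
The two irrational eigenvalues are distinct (simple), so each has alg. mult. = geom. mult. = 1.
Sum of geometric multiplicities equals n, so A has n independent eigenvectors.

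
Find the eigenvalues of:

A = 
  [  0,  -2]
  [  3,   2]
tr(A) = 2, det(A) = 6
Characteristic polynomial: λ² - tr(A)λ + det(A) = λ² - 2λ + 6
λ² - 2λ + 6 = 0  ⇒  λ = (2 ± √((-2)² - 4·(6)))/2 = (2 ± √(-20))/2
  = 1 + i√5,  1 - i√5

λ = 1 + i√5, 1 - i√5  (≈ 1 + 2.236i, 1 - 2.236i)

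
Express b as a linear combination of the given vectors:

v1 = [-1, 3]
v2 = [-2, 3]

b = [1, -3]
c1 = -1, c2 = 0

b = -1·v1 + 0·v2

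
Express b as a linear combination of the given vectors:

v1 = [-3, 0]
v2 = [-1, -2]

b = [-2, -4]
c1 = 0, c2 = 2

b = 0·v1 + 2·v2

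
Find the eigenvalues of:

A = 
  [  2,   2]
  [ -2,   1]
tr(A) = 3, det(A) = 6
Characteristic polynomial: λ² - tr(A)λ + det(A) = λ² - 3λ + 6
λ² - 3λ + 6 = 0  ⇒  λ = (3 ± √((-3)² - 4·(6)))/2 = (3 ± √(-15))/2
  = (3 + i√15)/2,  (3 - i√15)/2

λ = (3 + i√15)/2, (3 - i√15)/2  (≈ 1.5 + 1.936i, 1.5 - 1.936i)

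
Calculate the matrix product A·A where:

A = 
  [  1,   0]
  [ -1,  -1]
A² = A·A:
A²[1,1] = (1)(1) + (0)(-1) = 1
A²[1,2] = (1)(0) + (0)(-1) = 0
A²[2,1] = (-1)(1) + (-1)(-1) = 0
A²[2,2] = (-1)(0) + (-1)(-1) = 1
A² = 
  [  1,   0]
  [  0,   1]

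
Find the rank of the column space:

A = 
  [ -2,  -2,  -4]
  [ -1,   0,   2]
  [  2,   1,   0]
dim(Col(A)) = 2

Row reduce:
R2 → R2 - (1/2)·R1
R3 → R3 + (1)·R1
R3 → R3 + (1)·R2
REF = 
  [ -2,  -2,  -4]
  [  0,   1,   4]
  [  0,   0,   0]
Pivot columns: 1, 2 → 2 pivots.
dim(Col(A)) = number of pivot columns = 2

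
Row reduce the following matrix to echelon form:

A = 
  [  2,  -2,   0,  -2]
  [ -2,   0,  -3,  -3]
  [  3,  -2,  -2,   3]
Row operations:
R2 → R2 + (1)·R1
R3 → R3 - (3/2)·R1
R3 → R3 + (1/2)·R2

Resulting echelon form:
REF = 
  [   2,   -2,    0,   -2]
  [   0,   -2,   -3,   -5]
  [   0,    0, -7/2,  7/2]

Rank = 3 (number of non-zero pivot rows).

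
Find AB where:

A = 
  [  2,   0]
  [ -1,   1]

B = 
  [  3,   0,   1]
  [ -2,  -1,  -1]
AB = 
  [  6,   0,   2]
  [ -5,  -1,  -2]

A is 2×2 and B is 2×3, so AB is 2×3. Each entry is (row of A)·(column of B):
AB[1,1] = (2)(3) + (0)(-2) = 6
AB[1,2] = (2)(0) + (0)(-1) = 0
AB[1,3] = (2)(1) + (0)(-1) = 2
AB[2,1] = (-1)(3) + (1)(-2) = -5
AB[2,2] = (-1)(0) + (1)(-1) = -1
AB[2,3] = (-1)(1) + (1)(-1) = -2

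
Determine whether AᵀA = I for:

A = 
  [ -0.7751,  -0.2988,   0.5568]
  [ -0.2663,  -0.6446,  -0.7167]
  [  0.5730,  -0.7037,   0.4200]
Yes

AᵀA = 
  [  1,   0,  -0.0001]
  [  0,   1,   0.0001]
  [ -0.0001,   0.0001,   1.0001]
≈ I (equal to I up to the 4-dp rounding of the entries)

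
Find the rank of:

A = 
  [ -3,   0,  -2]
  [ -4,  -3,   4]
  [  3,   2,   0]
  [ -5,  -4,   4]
rank(A) = 3

Row reduce:
R2 → R2 - (4/3)·R1
R3 → R3 + (1)·R1
R4 → R4 - (5/3)·R1
R3 → R3 + (2/3)·R2
R4 → R4 - (4/3)·R2
R4 → R4 + (7/11)·R3
REF = 
  [  -3,    0,   -2]
  [   0,   -3, 20/3]
  [   0,    0, 22/9]
  [   0,    0,    0]
Pivot columns: 1, 2, 3 → 3 pivots.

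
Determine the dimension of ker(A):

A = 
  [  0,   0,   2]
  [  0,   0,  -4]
nullity(A) = 2

Row reduce:
R2 → R2 + (2)·R1
REF = 
  [  0,   0,   2]
  [  0,   0,   0]
Pivot columns: 3 → 1 pivot.
rank(A) = 1, so nullity(A) = 3 - 1 = 2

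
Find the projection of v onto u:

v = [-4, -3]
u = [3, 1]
proj_u(v) = [-9/2, -3/2]

v·u = (-4)(3) + (-3)(1) = -15
u·u = (3)² + (1)² = 10
proj_u(v) = (v·u / u·u) × u = (-15/10) × u = (-3/2) × u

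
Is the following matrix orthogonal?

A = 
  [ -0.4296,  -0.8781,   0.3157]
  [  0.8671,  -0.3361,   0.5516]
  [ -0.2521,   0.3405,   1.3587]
No

AᵀA = 
  [  1,   0,   0.0001]
  [  0,   1,   0]
  [  0.0001,   0,   2.2500]
≠ I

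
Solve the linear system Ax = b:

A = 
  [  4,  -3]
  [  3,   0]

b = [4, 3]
Row reduce the augmented matrix [A|b]:
R2 → R2 - (3/4)·R1
REF = 
  [  4,  -3,   4]
  [  0, 9/4,   0]

Back-substitution:
x₂ = 0 / (9/4) = 0
x₁ = (4 - (-3)(0)) / 4 = 1

x = [1, 0]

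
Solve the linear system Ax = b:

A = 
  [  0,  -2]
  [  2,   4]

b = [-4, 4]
x = [-2, 2]

Row reduce the augmented matrix [A|b]:
Swap R1 ↔ R2
REF = 
  [  2,   4,   4]
  [  0,  -2,  -4]

Back-substitution:
x₂ = (-4) / (-2) = 2
x₁ = (4 - (4)(2)) / 2 = -2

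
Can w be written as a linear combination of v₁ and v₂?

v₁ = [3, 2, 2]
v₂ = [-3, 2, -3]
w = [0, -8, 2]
Yes

Form the augmented matrix and row-reduce:
[v₁|v₂|w] = 
  [  3,  -3,   0]
  [  2,   2,  -8]
  [  2,  -3,   2]
R2 → R2 - (2/3)·R1
R3 → R3 - (2/3)·R1
R3 → R3 + (1/4)·R2
REF = 
  [  3,  -3,   0]
  [  0,   4,  -8]
  [  0,   0,   0]

No row of the form [0 0 | nonzero], so the system is consistent. Back-substitution gives c₁ = -2, c₂ = -2: w = (-2)·v₁ + (-2)·v₂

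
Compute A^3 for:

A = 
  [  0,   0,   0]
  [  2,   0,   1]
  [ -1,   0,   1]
A^3 = 
  [  0,   0,   0]
  [ -1,   0,   1]
  [ -1,   0,   1]

A² = A·A:
A²[1,1] = (0)(0) + (0)(2) + (0)(-1) = 0
A²[1,2] = (0)(0) + (0)(0) + (0)(0) = 0
A²[1,3] = (0)(0) + (0)(1) + (0)(1) = 0
A²[2,1] = (2)(0) + (0)(2) + (1)(-1) = -1
A²[2,2] = (2)(0) + (0)(0) + (1)(0) = 0
A²[2,3] = (2)(0) + (0)(1) + (1)(1) = 1
A²[3,1] = (-1)(0) + (0)(2) + (1)(-1) = -1
A²[3,2] = (-1)(0) + (0)(0) + (1)(0) = 0
A²[3,3] = (-1)(0) + (0)(1) + (1)(1) = 1
A² = 
  [  0,   0,   0]
  [ -1,   0,   1]
  [ -1,   0,   1]

A^3 = A^2·A:
A^3[1,1] = (0)(0) + (0)(2) + (0)(-1) = 0
A^3[1,2] = (0)(0) + (0)(0) + (0)(0) = 0
A^3[1,3] = (0)(0) + (0)(1) + (0)(1) = 0
A^3[2,1] = (-1)(0) + (0)(2) + (1)(-1) = -1
A^3[2,2] = (-1)(0) + (0)(0) + (1)(0) = 0
A^3[2,3] = (-1)(0) + (0)(1) + (1)(1) = 1
A^3[3,1] = (-1)(0) + (0)(2) + (1)(-1) = -1
A^3[3,2] = (-1)(0) + (0)(0) + (1)(0) = 0
A^3[3,3] = (-1)(0) + (0)(1) + (1)(1) = 1
A^3 = 
  [  0,   0,   0]
  [ -1,   0,   1]
  [ -1,   0,   1]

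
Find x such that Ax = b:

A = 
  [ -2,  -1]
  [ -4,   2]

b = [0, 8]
Row reduce the augmented matrix [A|b]:
R2 → R2 - (2)·R1
REF = 
  [ -2,  -1,   0]
  [  0,   4,   8]

Back-substitution:
x₂ = 8 / 4 = 2
x₁ = (0 - (-1)(2)) / (-2) = -1

x = [-1, 2]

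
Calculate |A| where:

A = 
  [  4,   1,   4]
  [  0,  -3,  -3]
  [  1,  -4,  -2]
Cofactor expansion along row 1:
det(A) = (4)·((-3)(-2) - (-3)(-4)) - (1)·((0)(-2) - (-3)(1)) + (4)·((0)(-4) - (-3)(1))
  = (4)(-6) - (1)(3) + (4)(3)
  = -15

det(A) = -15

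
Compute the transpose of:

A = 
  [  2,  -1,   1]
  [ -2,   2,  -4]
Aᵀ = 
  [  2,  -2]
  [ -1,   2]
  [  1,  -4]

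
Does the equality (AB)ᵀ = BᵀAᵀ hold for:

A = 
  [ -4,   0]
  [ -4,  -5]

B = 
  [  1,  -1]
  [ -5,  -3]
Yes

(AB)ᵀ = 
  [ -4,  21]
  [  4,  19]

BᵀAᵀ = 
  [ -4,  21]
  [  4,  19]

Both sides are equal — this is the standard identity (AB)ᵀ = BᵀAᵀ, which holds for all A, B.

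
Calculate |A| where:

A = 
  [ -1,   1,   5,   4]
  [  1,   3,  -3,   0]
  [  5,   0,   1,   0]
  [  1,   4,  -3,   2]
Cofactor expansion along row 1: det(A) = a₁₁M₁₁ - a₁₂M₁₂ + a₁₃M₁₃ - a₁₄M₁₄

M₁₁ = det[[3, -3, 0]; [0, 1, 0]; [4, -3, 2]]
  = (3)·((1)(2) - (0)(-3)) - (-3)·((0)(2) - (0)(4)) + (0)·((0)(-3) - (1)(4))
  = (3)(2) - (-3)(0) + (0)(-4)
  = 6
M₁₂ = det[[1, -3, 0]; [5, 1, 0]; [1, -3, 2]]
  = (1)·((1)(2) - (0)(-3)) - (-3)·((5)(2) - (0)(1)) + (0)·((5)(-3) - (1)(1))
  = (1)(2) - (-3)(10) + (0)(-16)
  = 32
M₁₃ = det[[1, 3, 0]; [5, 0, 0]; [1, 4, 2]]
  = (1)·((0)(2) - (0)(4)) - (3)·((5)(2) - (0)(1)) + (0)·((5)(4) - (0)(1))
  = (1)(0) - (3)(10) + (0)(20)
  = -30
M₁₄ = det[[1, 3, -3]; [5, 0, 1]; [1, 4, -3]]
  = (1)·((0)(-3) - (1)(4)) - (3)·((5)(-3) - (1)(1)) + (-3)·((5)(4) - (0)(1))
  = (1)(-4) - (3)(-16) + (-3)(20)
  = -16

det(A) = (-1)(6) - (1)(32) + (5)(-30) - (4)(-16) = -124

det(A) = -124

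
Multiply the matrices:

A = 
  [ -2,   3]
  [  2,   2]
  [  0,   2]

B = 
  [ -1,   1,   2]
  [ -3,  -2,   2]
AB = 
  [ -7,  -8,   2]
  [ -8,  -2,   8]
  [ -6,  -4,   4]

A is 3×2 and B is 2×3, so AB is 3×3. Each entry is (row of A)·(column of B):
AB[1,1] = (-2)(-1) + (3)(-3) = -7
AB[1,2] = (-2)(1) + (3)(-2) = -8
AB[1,3] = (-2)(2) + (3)(2) = 2
AB[2,1] = (2)(-1) + (2)(-3) = -8
AB[2,2] = (2)(1) + (2)(-2) = -2
AB[2,3] = (2)(2) + (2)(2) = 8
AB[3,1] = (0)(-1) + (2)(-3) = -6
AB[3,2] = (0)(1) + (2)(-2) = -4
AB[3,3] = (0)(2) + (2)(2) = 4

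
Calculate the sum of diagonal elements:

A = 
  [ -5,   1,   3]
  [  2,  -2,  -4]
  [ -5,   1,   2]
-5

tr(A) = -5 + -2 + 2 = -5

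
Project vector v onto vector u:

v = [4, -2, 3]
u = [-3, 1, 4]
v·u = (4)(-3) + (-2)(1) + (3)(4) = -2
u·u = (-3)² + (1)² + (4)² = 26
proj_u(v) = (v·u / u·u) × u = (-2/26) × u = (-1/13) × u

proj_u(v) = [3/13, -1/13, -4/13]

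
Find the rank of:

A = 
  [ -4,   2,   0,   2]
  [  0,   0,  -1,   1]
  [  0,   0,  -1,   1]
Row reduce:
R3 → R3 - (1)·R2
REF = 
  [ -4,   2,   0,   2]
  [  0,   0,  -1,   1]
  [  0,   0,   0,   0]
Pivot columns: 1, 3 → 2 pivots.

rank(A) = 2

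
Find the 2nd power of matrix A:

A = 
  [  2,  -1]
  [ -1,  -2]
A² = A·A:
A²[1,1] = (2)(2) + (-1)(-1) = 5
A²[1,2] = (2)(-1) + (-1)(-2) = 0
A²[2,1] = (-1)(2) + (-2)(-1) = 0
A²[2,2] = (-1)(-1) + (-2)(-2) = 5
A² = 
  [  5,   0]
  [  0,   5]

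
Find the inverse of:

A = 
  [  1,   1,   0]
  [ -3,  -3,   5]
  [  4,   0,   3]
det(A) = (1)·((-3)(3) - (5)(0)) - (1)·((-3)(3) - (5)(4)) + (0)·((-3)(0) - (-3)(4))
  = (1)(-9) - (1)(-29) + (0)(12)
  = 20
det(A) = 20 ≠ 0, so A is invertible.

Cofactors Cᵢⱼ = (-1)ⁱ⁺ʲ·Mᵢⱼ:
C = 
  [ -9,  29,  12]
  [ -3,   3,   4]
  [  5,  -5,   0]

adj(A) = Cᵀ:
adj(A) = 
  [ -9,  -3,   5]
  [ 29,   3,  -5]
  [ 12,   4,   0]

A⁻¹ = (1/20) · adj(A):
A⁻¹ = 
  [-9/20, -3/20,   1/4]
  [29/20,  3/20,  -1/4]
  [  3/5,   1/5,     0]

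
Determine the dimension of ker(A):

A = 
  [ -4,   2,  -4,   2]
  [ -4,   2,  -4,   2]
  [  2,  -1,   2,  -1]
nullity(A) = 3

Row reduce:
R2 → R2 - (1)·R1
R3 → R3 + (1/2)·R1
REF = 
  [ -4,   2,  -4,   2]
  [  0,   0,   0,   0]
  [  0,   0,   0,   0]
Pivot columns: 1 → 1 pivot.
rank(A) = 1, so nullity(A) = 4 - 1 = 3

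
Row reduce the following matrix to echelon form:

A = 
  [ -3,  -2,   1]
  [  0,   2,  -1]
Row operations:
No row operations needed (already in echelon form).

Resulting echelon form:
REF = 
  [ -3,  -2,   1]
  [  0,   2,  -1]

Rank = 2 (number of non-zero pivot rows).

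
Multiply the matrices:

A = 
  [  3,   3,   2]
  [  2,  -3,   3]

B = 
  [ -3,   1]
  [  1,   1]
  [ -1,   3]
AB = 
  [ -8,  12]
  [-12,   8]

A is 2×3 and B is 3×2, so AB is 2×2. Each entry is (row of A)·(column of B):
AB[1,1] = (3)(-3) + (3)(1) + (2)(-1) = -8
AB[1,2] = (3)(1) + (3)(1) + (2)(3) = 12
AB[2,1] = (2)(-3) + (-3)(1) + (3)(-1) = -12
AB[2,2] = (2)(1) + (-3)(1) + (3)(3) = 8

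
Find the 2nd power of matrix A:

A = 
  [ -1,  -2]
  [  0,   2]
A² = A·A:
A²[1,1] = (-1)(-1) + (-2)(0) = 1
A²[1,2] = (-1)(-2) + (-2)(2) = -2
A²[2,1] = (0)(-1) + (2)(0) = 0
A²[2,2] = (0)(-2) + (2)(2) = 4
A² = 
  [  1,  -2]
  [  0,   4]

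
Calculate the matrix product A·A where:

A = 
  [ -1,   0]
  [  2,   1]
A² = A·A:
A²[1,1] = (-1)(-1) + (0)(2) = 1
A²[1,2] = (-1)(0) + (0)(1) = 0
A²[2,1] = (2)(-1) + (1)(2) = 0
A²[2,2] = (2)(0) + (1)(1) = 1
A² = 
  [  1,   0]
  [  0,   1]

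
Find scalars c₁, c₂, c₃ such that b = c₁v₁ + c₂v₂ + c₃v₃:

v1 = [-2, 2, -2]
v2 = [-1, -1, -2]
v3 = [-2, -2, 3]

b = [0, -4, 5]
c1 = -1, c2 = 0, c3 = 1

b = -1·v1 + 0·v2 + 1·v3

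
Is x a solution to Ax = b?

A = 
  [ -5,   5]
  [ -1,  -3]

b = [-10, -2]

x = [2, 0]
Yes

Ax = [-10, -2] = b ✓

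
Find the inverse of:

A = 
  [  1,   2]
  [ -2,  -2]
det(A) = (1)(-2) - (2)(-2) = 2
For a 2×2 matrix, A⁻¹ = (1/det(A)) · [[d, -b], [-c, a]]
    = (1/2) · [[-2, -2], [2, 1]]

A⁻¹ = 
  [ -1,  -1]
  [  1, 1/2]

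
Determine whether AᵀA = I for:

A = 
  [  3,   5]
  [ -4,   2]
No

AᵀA = 
  [ 25,   7]
  [  7,  29]
≠ I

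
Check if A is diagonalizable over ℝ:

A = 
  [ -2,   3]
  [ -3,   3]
No

tr(A) = 1, det(A) = 3
Characteristic polynomial: λ² - tr(A)λ + det(A) = λ² - λ + 3
λ² - λ + 3 = 0  ⇒  λ = (1 ± √((-1)² - 4·(3)))/2 = (1 ± √(-11))/2
  = (1 + i√11)/2,  (1 - i√11)/2
Eigenvalues: (1 + i√11)/2, (1 - i√11)/2  (≈ 0.5 + 1.658i, 0.5 - 1.658i)
Has complex eigenvalues (not diagonalizable over ℝ).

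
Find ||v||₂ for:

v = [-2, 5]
5.385

||v||₂ = √((-2)² + (5)²) = √29 = 5.385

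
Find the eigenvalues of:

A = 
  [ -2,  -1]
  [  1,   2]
λ = √3, -√3  (≈ 1.732, -1.732)

tr(A) = 0, det(A) = -3
Characteristic polynomial: λ² - tr(A)λ + det(A) = λ² - 3
λ² - 3 = 0  ⇒  λ = (0 ± √((0)² - 4·(-3)))/2 = (0 ± √(12))/2
  = √3,  -√3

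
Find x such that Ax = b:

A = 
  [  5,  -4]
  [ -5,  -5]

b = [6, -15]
Row reduce the augmented matrix [A|b]:
R2 → R2 + (1)·R1
REF = 
  [  5,  -4,   6]
  [  0,  -9,  -9]

Back-substitution:
x₂ = (-9) / (-9) = 1
x₁ = (6 - (-4)(1)) / 5 = 2

x = [2, 1]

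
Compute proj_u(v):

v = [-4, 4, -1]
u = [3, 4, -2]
v·u = (-4)(3) + (4)(4) + (-1)(-2) = 6
u·u = (3)² + (4)² + (-2)² = 29
proj_u(v) = (v·u / u·u) × u = (6/29) × u

proj_u(v) = [18/29, 24/29, -12/29]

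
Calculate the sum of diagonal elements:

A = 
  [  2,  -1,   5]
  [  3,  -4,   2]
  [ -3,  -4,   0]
-2

tr(A) = 2 + -4 + 0 = -2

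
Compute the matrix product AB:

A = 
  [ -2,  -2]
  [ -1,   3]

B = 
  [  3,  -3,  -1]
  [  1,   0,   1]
AB = 
  [ -8,   6,   0]
  [  0,   3,   4]

A is 2×2 and B is 2×3, so AB is 2×3. Each entry is (row of A)·(column of B):
AB[1,1] = (-2)(3) + (-2)(1) = -8
AB[1,2] = (-2)(-3) + (-2)(0) = 6
AB[1,3] = (-2)(-1) + (-2)(1) = 0
AB[2,1] = (-1)(3) + (3)(1) = 0
AB[2,2] = (-1)(-3) + (3)(0) = 3
AB[2,3] = (-1)(-1) + (3)(1) = 4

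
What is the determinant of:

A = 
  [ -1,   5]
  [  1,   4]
For a 2×2 matrix, det = ad - bc = (-1)(4) - (5)(1) = -9

det(A) = -9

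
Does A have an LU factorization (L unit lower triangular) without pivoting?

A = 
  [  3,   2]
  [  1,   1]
Yes.
A[1,1] = 3 ≠ 0, so Gaussian elimination proceeds without a row swap: multiplier ℓ₂₁ = (1)/(3) = 1/3, and U[2,2] = 1 - (1/3)(2) = 1/3.
L = 
  [  1,   0]
  [1/3,   1]
U = 
  [  3,   2]
  [  0, 1/3]
Check row 2 of LU: [(1/3)(3), (1/3)(2) + (1/3)] = [1, 1] = row 2 of A ✓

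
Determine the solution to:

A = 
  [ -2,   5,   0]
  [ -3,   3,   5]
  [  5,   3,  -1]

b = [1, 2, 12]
Row reduce the augmented matrix [A|b]:
R2 → R2 - (3/2)·R1
R3 → R3 + (5/2)·R1
R3 → R3 + (31/9)·R2
REF = 
  [   -2,     5,     0,     1]
  [    0,  -9/2,     5,   1/2]
  [    0,     0, 146/9, 146/9]

Back-substitution:
x₃ = (146/9) / (146/9) = 1
x₂ = (1/2 - (5)(1)) / (-9/2) = 1
x₁ = (1 - (5)(1) - (0)(1)) / (-2) = 2

x = [2, 1, 1]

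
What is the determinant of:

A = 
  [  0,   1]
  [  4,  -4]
-4

For a 2×2 matrix, det = ad - bc = (0)(-4) - (1)(4) = -4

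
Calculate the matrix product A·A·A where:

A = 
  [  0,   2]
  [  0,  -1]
A^3 = 
  [  0,   2]
  [  0,  -1]

A² = A·A:
A²[1,1] = (0)(0) + (2)(0) = 0
A²[1,2] = (0)(2) + (2)(-1) = -2
A²[2,1] = (0)(0) + (-1)(0) = 0
A²[2,2] = (0)(2) + (-1)(-1) = 1
A² = 
  [  0,  -2]
  [  0,   1]

A^3 = A^2·A:
A^3[1,1] = (0)(0) + (-2)(0) = 0
A^3[1,2] = (0)(2) + (-2)(-1) = 2
A^3[2,1] = (0)(0) + (1)(0) = 0
A^3[2,2] = (0)(2) + (1)(-1) = -1
A^3 = 
  [  0,   2]
  [  0,  -1]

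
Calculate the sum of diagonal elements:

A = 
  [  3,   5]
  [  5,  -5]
-2

tr(A) = 3 + -5 = -2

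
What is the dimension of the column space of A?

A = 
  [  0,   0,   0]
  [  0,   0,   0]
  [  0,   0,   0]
dim(Col(A)) = 0

Row reduce:
(no row operations needed)
REF = 
  [  0,   0,   0]
  [  0,   0,   0]
  [  0,   0,   0]
Pivot columns: none → 0 pivots.
dim(Col(A)) = number of pivot columns = 0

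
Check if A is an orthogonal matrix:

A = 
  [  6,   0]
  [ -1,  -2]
No

AᵀA = 
  [ 37,   2]
  [  2,   4]
≠ I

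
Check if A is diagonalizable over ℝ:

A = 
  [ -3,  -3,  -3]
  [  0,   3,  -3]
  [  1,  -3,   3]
No

Characteristic polynomial: det(λI - A) = λ³ - 3λ² - 15λ - 18
Testing integer divisors of the constant term: p(6) = 0, so (λ - 6) is a factor:
p(λ) = (λ - 6)(λ² + 3λ + 3)
λ² + 3λ + 3 = 0  ⇒  λ = (-3 ± √((3)² - 4·(3)))/2 = (-3 ± √(-3))/2
  = (-3 + i√3)/2,  (-3 - i√3)/2
Eigenvalues: 6, (-3 + i√3)/2, (-3 - i√3)/2  (≈ 6, -1.5 + 0.866i, -1.5 - 0.866i)
Has complex eigenvalues (not diagonalizable over ℝ).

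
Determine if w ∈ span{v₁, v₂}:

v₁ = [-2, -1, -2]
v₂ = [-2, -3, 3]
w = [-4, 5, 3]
No

Form the augmented matrix and row-reduce:
[v₁|v₂|w] = 
  [ -2,  -2,  -4]
  [ -1,  -3,   5]
  [ -2,   3,   3]
R2 → R2 - (1/2)·R1
R3 → R3 - (1)·R1
R3 → R3 + (5/2)·R2
REF = 
  [  -2,   -2,   -4]
  [   0,   -2,    7]
  [   0,    0, 49/2]

Row 3 reads [0 0 | 49/2], i.e. 0 = 49/2, so the system is inconsistent and w ∉ span{v₁, v₂}.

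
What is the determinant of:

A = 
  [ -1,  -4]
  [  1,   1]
For a 2×2 matrix, det = ad - bc = (-1)(1) - (-4)(1) = 3

det(A) = 3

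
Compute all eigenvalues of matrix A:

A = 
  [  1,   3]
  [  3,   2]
λ = (3 + √37)/2, (3 - √37)/2  (≈ 4.541, -1.541)

tr(A) = 3, det(A) = -7
Characteristic polynomial: λ² - tr(A)λ + det(A) = λ² - 3λ - 7
λ² - 3λ - 7 = 0  ⇒  λ = (3 ± √((-3)² - 4·(-7)))/2 = (3 ± √(37))/2
  = (3 + √37)/2,  (3 - √37)/2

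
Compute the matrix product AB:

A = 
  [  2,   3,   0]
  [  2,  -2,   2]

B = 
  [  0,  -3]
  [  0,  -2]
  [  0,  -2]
AB = 
  [  0, -12]
  [  0,  -6]

A is 2×3 and B is 3×2, so AB is 2×2. Each entry is (row of A)·(column of B):
AB[1,1] = (2)(0) + (3)(0) + (0)(0) = 0
AB[1,2] = (2)(-3) + (3)(-2) + (0)(-2) = -12
AB[2,1] = (2)(0) + (-2)(0) + (2)(0) = 0
AB[2,2] = (2)(-3) + (-2)(-2) + (2)(-2) = -6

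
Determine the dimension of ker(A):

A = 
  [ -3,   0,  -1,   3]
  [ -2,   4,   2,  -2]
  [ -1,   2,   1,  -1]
nullity(A) = 2

Row reduce:
R2 → R2 - (2/3)·R1
R3 → R3 - (1/3)·R1
R3 → R3 - (1/2)·R2
REF = 
  [ -3,   0,  -1,   3]
  [  0,   4, 8/3,  -4]
  [  0,   0,   0,   0]
Pivot columns: 1, 2 → 2 pivots.
rank(A) = 2, so nullity(A) = 4 - 2 = 2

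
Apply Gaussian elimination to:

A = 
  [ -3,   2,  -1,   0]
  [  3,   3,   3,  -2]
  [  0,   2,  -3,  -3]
Row operations:
R2 → R2 + (1)·R1
R3 → R3 - (2/5)·R2

Resulting echelon form:
REF = 
  [   -3,     2,    -1,     0]
  [    0,     5,     2,    -2]
  [    0,     0, -19/5, -11/5]

Rank = 3 (number of non-zero pivot rows).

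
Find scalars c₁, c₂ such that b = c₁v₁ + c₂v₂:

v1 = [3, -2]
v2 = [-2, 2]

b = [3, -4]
c1 = -1, c2 = -3

b = -1·v1 + -3·v2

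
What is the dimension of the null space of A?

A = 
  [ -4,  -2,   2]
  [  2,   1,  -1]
nullity(A) = 2

Row reduce:
R2 → R2 + (1/2)·R1
REF = 
  [ -4,  -2,   2]
  [  0,   0,   0]
Pivot columns: 1 → 1 pivot.
rank(A) = 1, so nullity(A) = 3 - 1 = 2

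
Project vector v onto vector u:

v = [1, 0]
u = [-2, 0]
proj_u(v) = [1, 0]

v·u = (1)(-2) + (0)(0) = -2
u·u = (-2)² + (0)² = 4
proj_u(v) = (v·u / u·u) × u = (-2/4) × u = (-1/2) × u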